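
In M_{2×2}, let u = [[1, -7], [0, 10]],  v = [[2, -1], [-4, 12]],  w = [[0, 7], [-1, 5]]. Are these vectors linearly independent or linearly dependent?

Take coordinates with respect to the standard basis {E₁₁, E₁₂, E₂₁, E₂₂}.
Place the vectors as rows of a 3×4 matrix and reduce to echelon form.
The reduction yields 3 nonzero rows, so the rank is 3.
Since rank = 3 (the number of vectors), the set is linearly independent.

linearly independent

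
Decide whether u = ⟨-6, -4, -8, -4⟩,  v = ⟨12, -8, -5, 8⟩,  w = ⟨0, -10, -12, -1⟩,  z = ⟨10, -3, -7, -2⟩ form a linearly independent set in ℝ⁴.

linearly independent

Row-reduce the matrix whose columns are u, v, w, z.
The reduction yields 4 nonzero rows, so the rank is 4.
Since rank = 4 (the number of vectors), the set is linearly independent.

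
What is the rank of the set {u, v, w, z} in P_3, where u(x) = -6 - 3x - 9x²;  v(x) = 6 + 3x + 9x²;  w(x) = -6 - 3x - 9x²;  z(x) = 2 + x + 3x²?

rank 1

Use coordinates relative to {1, x, …, x³}.
Form the matrix with u, v, w, z as columns and reduce.
There is 1 pivot column, so rank = 1.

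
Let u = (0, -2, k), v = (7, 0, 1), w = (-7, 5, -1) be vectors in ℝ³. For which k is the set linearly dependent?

k = 0

The vectors are dependent exactly when the determinant of the matrix with rows u, v, w vanishes.
Expanding, det = 35*k.
Solving 35*k = 0 yields k = 0.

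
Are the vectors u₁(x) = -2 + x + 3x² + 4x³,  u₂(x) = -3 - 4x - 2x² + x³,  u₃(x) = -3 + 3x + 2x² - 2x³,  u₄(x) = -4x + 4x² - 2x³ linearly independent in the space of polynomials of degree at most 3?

linearly independent

Take coordinates with respect to the standard basis {1, x, …, x³}.
Place the vectors as rows of a 4×4 matrix and reduce to echelon form.
The reduction yields 4 nonzero rows, so the rank is 4.
Since rank = 4 (the number of vectors), the set is linearly independent.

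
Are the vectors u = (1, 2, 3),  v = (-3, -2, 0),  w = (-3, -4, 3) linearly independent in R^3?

The matrix [u|v|w] has determinant 30.
A nonzero determinant means the columns are linearly independent.

linearly independent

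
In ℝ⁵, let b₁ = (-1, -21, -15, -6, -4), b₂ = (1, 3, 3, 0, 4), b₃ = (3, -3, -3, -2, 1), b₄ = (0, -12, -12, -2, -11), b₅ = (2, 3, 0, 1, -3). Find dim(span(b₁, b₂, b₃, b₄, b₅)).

Row-reduce the 5×5 matrix with these as rows.
The echelon form has 3 nonzero rows, so the rank is 3.

3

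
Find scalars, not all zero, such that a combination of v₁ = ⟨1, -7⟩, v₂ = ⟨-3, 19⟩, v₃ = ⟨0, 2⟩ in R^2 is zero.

3v₁ + v₂ + v₃ = 0

Write the vectors as columns of a matrix and find a nonzero vector in its null space.
The free variable yields coefficients (3, 1, 1) (any nonzero multiple also works).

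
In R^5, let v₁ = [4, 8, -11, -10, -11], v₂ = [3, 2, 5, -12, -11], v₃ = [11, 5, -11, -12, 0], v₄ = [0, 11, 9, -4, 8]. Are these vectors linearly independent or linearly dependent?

linearly independent

Row-reduce the matrix whose columns are v₁, v₂, v₃, v₄.
The reduction yields 4 nonzero rows, so the rank is 4.
Since rank = 4 (the number of vectors), the set is linearly independent.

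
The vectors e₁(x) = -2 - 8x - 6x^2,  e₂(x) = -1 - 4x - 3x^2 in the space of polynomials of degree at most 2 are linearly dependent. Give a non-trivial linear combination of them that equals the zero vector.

Take coordinates with respect to {1, x, x^2}.
Row-reduce the matrix with e₁, e₂ as columns; the null space gives the coefficients.
One solution (up to scaling) is (1, -2).

e₁ - 2e₂ = 0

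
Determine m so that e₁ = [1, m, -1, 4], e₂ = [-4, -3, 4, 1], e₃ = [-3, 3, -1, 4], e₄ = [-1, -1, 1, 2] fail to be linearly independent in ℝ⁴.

Place the vectors as rows of a 4×4 matrix; dependence ⇔ determinant zero.
Expanding, det = 4 - 28*m.
Solving 4 - 28*m = 0 yields m = 1/7.

m = 1/7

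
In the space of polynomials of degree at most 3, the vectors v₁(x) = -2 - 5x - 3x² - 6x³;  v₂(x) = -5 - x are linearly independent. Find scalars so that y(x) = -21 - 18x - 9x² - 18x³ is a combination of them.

y = 3v₁ + 3v₂

Work in coordinates with respect to the standard basis {1, x, …, x³}.
Set up the augmented matrix [v₁ | v₂ | y] and row-reduce.
Row-reducing the augmented matrix gives the unique coefficients (a₁, a₂) = (3, 3).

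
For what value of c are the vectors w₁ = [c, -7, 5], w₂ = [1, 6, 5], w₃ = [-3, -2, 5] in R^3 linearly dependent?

Place the vectors as rows of a 3×3 matrix; dependence ⇔ determinant zero.
The determinant works out to 40*c + 220.
Setting this to zero gives c = -11/2.

c = -11/2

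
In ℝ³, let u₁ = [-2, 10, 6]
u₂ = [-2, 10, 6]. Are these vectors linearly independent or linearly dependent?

Place the vectors as rows of a 2×3 matrix and reduce to echelon form.
The reduction yields 1 nonzero row, so the rank is 1.
Since rank 1 < 2, the set is linearly dependent.

linearly dependent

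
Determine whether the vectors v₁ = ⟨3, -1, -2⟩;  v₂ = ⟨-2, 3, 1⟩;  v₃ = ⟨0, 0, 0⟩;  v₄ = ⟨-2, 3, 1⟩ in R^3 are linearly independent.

There are 4 vectors in a 3-dimensional space, so they cannot be linearly independent.

linearly dependent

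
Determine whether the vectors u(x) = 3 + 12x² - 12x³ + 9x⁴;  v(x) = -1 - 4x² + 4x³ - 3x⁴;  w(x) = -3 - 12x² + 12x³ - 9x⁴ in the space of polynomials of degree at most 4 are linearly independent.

Write each element as a coordinate vector in ℝ⁵ using {1, x, …, x⁴}.
Row-reduce the matrix whose columns are u, v, w.
The reduction yields 1 nonzero row, so the rank is 1.
Since rank 1 < 3, the set is linearly dependent.
Indeed u + 3v = 0.

linearly dependent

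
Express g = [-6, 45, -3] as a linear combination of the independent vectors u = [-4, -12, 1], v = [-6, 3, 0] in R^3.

g = -3u + 3v

Since u, v are independent, the coefficients expressing g are uniquely determined by a linear system.
Back-substitution yields (c₁, c₂) = (-3, 3).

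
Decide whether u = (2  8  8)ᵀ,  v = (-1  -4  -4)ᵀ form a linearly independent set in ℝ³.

Row-reduce the matrix whose columns are u, v.
The reduction yields 1 nonzero row, so the rank is 1.
Since rank 1 < 2, the set is linearly dependent.
Indeed u + 2v = 0.

linearly dependent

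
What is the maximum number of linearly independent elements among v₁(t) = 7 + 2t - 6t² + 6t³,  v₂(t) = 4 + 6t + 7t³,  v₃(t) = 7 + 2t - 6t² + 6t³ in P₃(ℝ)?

Use coordinates relative to {1, t, …, t³}.
Row-reduce the 3×4 matrix with these as rows.
The echelon form has 2 nonzero rows, so the rank is 2.

2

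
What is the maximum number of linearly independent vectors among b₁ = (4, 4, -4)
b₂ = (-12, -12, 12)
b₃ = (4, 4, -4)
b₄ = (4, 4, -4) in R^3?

1

Put the 3×4 matrix [b₁|b₂|b₃|b₄] into echelon form.
Exactly 1 pivot survives; hence the rank is 1.
(With 4 elements in a 3-dimensional space the rank is at most 3.)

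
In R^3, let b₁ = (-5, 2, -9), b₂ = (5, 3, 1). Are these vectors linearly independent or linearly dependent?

linearly independent

Place the vectors as rows of a 2×3 matrix and reduce to echelon form.
The reduction yields 2 nonzero rows, so the rank is 2.
Since rank = 2 (the number of vectors), the set is linearly independent.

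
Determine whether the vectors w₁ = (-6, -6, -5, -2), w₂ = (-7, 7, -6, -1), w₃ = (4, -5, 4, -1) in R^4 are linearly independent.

linearly independent

Row-reduce the matrix whose columns are w₁, w₂, w₃.
The reduction yields 3 nonzero rows, so the rank is 3.
Since rank = 3 (the number of vectors), the set is linearly independent.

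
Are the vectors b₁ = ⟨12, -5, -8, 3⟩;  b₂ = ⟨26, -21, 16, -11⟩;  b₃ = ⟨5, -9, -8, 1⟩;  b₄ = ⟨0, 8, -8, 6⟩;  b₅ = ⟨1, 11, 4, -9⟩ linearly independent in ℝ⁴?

linearly dependent

There are 5 vectors in a 4-dimensional space, so they cannot be linearly independent.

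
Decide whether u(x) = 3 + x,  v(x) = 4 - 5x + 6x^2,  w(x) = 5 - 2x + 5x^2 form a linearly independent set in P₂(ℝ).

Write each element as a coordinate vector in ℝ³ using {1, x, x^2}.
Place the vectors as rows of a 3×3 matrix and reduce to echelon form.
The reduction yields 3 nonzero rows, so the rank is 3.
Since rank = 3 (the number of vectors), the set is linearly independent.

linearly independent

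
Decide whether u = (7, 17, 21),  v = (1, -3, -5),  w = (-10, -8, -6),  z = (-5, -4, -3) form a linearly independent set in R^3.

There are 4 vectors in a 3-dimensional space, so they cannot be linearly independent.

linearly dependent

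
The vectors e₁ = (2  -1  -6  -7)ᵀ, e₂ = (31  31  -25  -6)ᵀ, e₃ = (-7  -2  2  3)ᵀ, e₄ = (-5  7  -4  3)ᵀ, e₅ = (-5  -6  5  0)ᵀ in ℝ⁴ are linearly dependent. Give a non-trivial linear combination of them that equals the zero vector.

e₂ + 3e₃ - e₄ + 3e₅ = 0

Row-reduce the matrix with e₁, e₂, e₃, e₄, e₅ as columns; the null space gives the coefficients.
The free variable yields coefficients (0, 1, 3, -1, 3) (any nonzero multiple also works).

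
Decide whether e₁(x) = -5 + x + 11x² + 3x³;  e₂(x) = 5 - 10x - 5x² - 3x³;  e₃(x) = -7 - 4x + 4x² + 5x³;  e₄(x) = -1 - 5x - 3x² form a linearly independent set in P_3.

Take coordinates with respect to the standard basis {1, x, …, x³}.
Form the 4×4 matrix with these as columns; its determinant is 717.
A nonzero determinant means the columns are linearly independent.

linearly independent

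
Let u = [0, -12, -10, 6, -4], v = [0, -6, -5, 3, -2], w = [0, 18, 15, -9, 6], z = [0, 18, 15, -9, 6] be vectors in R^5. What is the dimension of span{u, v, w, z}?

Row-reduce the 4×5 matrix with these as rows.
There is 1 pivot column, so rank = 1.

1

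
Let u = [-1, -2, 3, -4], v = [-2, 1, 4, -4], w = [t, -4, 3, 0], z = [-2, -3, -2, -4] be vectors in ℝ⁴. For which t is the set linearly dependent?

The set is linearly dependent precisely when det[u; v; w; z] = 0.
Cofactor expansion gives det = 56*t - 144.
Setting this to zero gives t = 18/7.

t = 18/7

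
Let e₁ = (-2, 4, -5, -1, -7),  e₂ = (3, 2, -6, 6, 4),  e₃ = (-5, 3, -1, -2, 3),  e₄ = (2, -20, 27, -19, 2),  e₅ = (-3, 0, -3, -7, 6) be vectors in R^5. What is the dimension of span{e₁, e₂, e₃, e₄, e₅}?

Apply Gaussian elimination to the matrix whose rows are e₁, e₂, e₃, e₄, e₅.
The echelon form has 4 nonzero rows, so the rank is 4.

dim = 4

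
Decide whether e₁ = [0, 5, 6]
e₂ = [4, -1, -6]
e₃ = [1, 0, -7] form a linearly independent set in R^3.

linearly independent

Form the 3×3 matrix with these as columns; its determinant is 116.
A nonzero determinant means the columns are linearly independent.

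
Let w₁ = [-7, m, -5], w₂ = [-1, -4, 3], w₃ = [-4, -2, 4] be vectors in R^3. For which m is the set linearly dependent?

m = 35/2

Dependence holds iff the 3×3 matrix [w₁ w₂ w₃] is singular.
The determinant works out to 140 - 8*m.
This vanishes exactly when m = 35/2.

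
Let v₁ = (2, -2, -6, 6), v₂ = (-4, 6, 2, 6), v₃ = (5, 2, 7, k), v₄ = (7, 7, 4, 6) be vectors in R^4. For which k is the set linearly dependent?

The vectors are dependent exactly when the determinant of the matrix with rows v₁, v₂, v₃, v₄ vanishes.
The determinant works out to -380*k - 2508.
Solving -380*k - 2508 = 0 yields k = -33/5.

k = -33/5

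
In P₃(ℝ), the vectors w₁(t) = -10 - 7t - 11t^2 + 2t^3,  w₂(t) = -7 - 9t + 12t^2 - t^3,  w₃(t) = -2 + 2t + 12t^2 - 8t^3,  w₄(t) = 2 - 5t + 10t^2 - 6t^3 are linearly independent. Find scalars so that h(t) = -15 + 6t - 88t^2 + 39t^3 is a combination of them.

h = 2w₁ - w₂ - 2w₃ - 3w₄

Take coordinate vectors relative to {1, t, …, t^3}.
Write h = c₁w₁ + … + c₄w₄ and equate components.
Back-substitution yields (c₁, …, c₄) = (2, -1, -2, -3).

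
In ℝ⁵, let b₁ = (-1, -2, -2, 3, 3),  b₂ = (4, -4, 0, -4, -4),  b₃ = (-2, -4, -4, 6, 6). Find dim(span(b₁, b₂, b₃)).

dim = 2

Apply Gaussian elimination to the matrix whose rows are b₁, b₂, b₃.
Exactly 2 pivots survive; hence the rank is 2.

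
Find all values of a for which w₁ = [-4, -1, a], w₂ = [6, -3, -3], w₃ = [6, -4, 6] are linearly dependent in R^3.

The set is linearly dependent precisely when det[w₁; w₂; w₃] = 0.
Cofactor expansion gives det = 174 - 6*a.
Solving 174 - 6*a = 0 yields a = 29.

a = 29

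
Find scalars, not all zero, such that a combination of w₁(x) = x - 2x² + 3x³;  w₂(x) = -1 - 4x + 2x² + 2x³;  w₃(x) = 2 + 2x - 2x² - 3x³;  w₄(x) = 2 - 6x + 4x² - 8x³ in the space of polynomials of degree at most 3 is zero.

2w₁ - 2w₂ - 2w₃ + w₄ = 0

Take coordinates with respect to {1, x, …, x³}.
Set up α₁w₁ + … + α₄w₄ = 0 and solve the homogeneous system.
One solution (up to scaling) is (2, -2, -2, 1).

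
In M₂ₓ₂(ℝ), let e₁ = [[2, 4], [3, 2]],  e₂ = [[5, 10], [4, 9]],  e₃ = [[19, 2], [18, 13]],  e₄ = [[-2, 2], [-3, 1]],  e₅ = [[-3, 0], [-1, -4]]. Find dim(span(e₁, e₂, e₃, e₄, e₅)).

Use coordinates relative to {E₁₁, E₁₂, E₂₁, E₂₂}.
Row-reduce the 5×4 matrix with these as rows.
Exactly 3 pivots survive; hence the rank is 3.
(With 5 elements in a 4-dimensional space the rank is at most 4.)

dim = 3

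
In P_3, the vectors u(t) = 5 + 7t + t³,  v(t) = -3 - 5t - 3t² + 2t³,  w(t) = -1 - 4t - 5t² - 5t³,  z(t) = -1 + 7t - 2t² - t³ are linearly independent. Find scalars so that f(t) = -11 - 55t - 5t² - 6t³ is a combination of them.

f = -2u + v + 2w - 4z

Identify each element with its coordinate vector in ℝ⁴ via {1, t, …, t³}.
Solve the system with u, v, w, z as columns and f as the right-hand side.
Row-reducing the augmented matrix gives the unique coefficients (α₁, …, α₄) = (-2, 1, 2, -4).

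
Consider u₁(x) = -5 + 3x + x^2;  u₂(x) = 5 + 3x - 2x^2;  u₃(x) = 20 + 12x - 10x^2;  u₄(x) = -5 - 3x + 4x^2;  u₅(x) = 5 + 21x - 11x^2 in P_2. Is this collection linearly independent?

Write each element as a coordinate vector in ℝ³ using {1, x, x^2}.
There are 5 vectors in a 3-dimensional space, so they cannot be linearly independent.

linearly dependent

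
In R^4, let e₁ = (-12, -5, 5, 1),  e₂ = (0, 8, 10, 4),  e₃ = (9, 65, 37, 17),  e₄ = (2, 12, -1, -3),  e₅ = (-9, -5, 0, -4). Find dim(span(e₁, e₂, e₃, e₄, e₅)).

4

Row-reduce the 5×4 matrix with these as rows.
Reduction leaves 4 leading entries, giving rank 4.
(With 5 elements in a 4-dimensional space the rank is at most 4.)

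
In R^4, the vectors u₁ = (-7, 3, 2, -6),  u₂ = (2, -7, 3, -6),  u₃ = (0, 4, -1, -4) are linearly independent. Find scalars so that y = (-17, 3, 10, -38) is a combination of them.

Solve the system with u₁, u₂, u₃ as columns and y as the right-hand side.
Back-substitution yields (a₁, a₂, a₃) = (3, 2, 2).

y = 3u₁ + 2u₂ + 2u₃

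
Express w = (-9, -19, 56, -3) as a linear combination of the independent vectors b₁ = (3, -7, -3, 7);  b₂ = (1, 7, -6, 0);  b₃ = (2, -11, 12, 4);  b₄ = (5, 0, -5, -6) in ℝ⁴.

Set up the augmented matrix [b₁ | b₂ | b₃ | b₄ | w] and row-reduce.
The system has the unique solution (α₁, …, α₄) = (-3, -1, 3, -1).

w = -3b₁ - b₂ + 3b₃ - b₄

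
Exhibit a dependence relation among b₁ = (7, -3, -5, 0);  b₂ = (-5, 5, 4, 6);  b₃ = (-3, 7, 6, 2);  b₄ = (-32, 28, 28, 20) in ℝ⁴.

Row-reduce the matrix with b₁, b₂, b₃, b₄ as columns; the null space gives the coefficients.
A generator of the null space is (2, -3, -1, 1).

2b₁ - 3b₂ - b₃ + b₄ = 0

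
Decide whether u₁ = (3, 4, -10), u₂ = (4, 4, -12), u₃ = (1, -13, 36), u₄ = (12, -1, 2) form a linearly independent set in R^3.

linearly dependent

There are 4 vectors in a 3-dimensional space, so they cannot be linearly independent.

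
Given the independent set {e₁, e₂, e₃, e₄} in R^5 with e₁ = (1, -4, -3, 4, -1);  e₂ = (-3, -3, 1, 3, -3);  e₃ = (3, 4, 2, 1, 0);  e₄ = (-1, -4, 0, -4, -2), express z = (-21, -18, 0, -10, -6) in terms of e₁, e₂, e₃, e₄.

Write z = c₁e₁ + … + c₄e₄ and equate components.
Row-reducing the augmented matrix gives the unique coefficients (c₁, …, c₄) = (-2, 2, -4, 1).

z = -2e₁ + 2e₂ - 4e₃ + e₄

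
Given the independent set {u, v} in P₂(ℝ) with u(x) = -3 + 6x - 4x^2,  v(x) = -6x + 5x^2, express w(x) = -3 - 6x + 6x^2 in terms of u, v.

w = u + 2v

Take coordinate vectors relative to {1, x, x^2}.
Write w = α₁u + α₂v and equate components.
Row-reducing the augmented matrix gives the unique coefficients (α₁, α₂) = (1, 2).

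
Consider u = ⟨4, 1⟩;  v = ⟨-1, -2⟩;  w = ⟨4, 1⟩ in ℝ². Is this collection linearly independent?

There are 3 vectors in a 2-dimensional space, so they cannot be linearly independent.

linearly dependent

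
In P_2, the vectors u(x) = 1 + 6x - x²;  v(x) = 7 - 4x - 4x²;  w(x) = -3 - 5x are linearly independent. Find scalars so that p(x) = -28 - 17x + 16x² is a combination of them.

Work in coordinates with respect to the standard basis {1, x, x²}.
Solve the system with u, v, w as columns and p as the right-hand side.
Back-substitution yields (c₁, c₂, c₃) = (-4, -3, 1).

p = -4u - 3v + w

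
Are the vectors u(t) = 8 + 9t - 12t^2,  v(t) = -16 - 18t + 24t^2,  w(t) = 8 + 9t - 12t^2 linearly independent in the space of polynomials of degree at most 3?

Take coordinates with respect to the standard basis {1, t, …, t^3}.
Two of the vectors are equal, giving an immediate dependence.

linearly dependent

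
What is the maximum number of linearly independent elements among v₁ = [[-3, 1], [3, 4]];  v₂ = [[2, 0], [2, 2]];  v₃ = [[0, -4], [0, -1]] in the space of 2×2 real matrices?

3

Pass to coordinate vectors with respect to the basis {E₁₁, E₁₂, E₂₁, E₂₂}.
Apply Gaussian elimination to the matrix whose rows are v₁, v₂, v₃.
Exactly 3 pivots survive; hence the rank is 3.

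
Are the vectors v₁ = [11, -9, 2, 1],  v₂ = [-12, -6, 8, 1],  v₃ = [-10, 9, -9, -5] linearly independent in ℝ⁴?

linearly independent

Row-reduce the matrix whose columns are v₁, v₂, v₃.
The reduction yields 3 nonzero rows, so the rank is 3.
Since rank = 3 (the number of vectors), the set is linearly independent.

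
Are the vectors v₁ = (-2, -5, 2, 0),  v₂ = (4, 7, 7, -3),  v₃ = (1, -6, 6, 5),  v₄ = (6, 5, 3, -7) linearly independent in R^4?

linearly independent

Form the 4×4 matrix with these as columns; its determinant is 1806.
A nonzero determinant means the columns are linearly independent.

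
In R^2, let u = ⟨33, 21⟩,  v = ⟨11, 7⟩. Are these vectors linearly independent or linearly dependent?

Place the vectors as rows of a 2×2 matrix and reduce to echelon form.
The reduction yields 1 nonzero row, so the rank is 1.
Since rank 1 < 2, the set is linearly dependent.
Indeed u - 3v = 0.

linearly dependent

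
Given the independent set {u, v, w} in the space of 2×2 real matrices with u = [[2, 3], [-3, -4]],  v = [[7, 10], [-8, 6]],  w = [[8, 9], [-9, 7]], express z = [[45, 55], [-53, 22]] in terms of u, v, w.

Take coordinate vectors relative to {E₁₁, E₁₂, E₂₁, E₂₂}.
Solve the system with u, v, w as columns and z as the right-hand side.
The system has the unique solution (a₁, a₂, a₃) = (3, 1, 4).

z = 3u + v + 4w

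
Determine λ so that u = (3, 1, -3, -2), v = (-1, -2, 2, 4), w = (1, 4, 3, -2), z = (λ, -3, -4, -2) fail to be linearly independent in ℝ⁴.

λ = -37/12

Place the vectors as rows of a 4×4 matrix; dependence ⇔ determinant zero.
Expanding, det = 24*λ + 74.
Solving 24*λ + 74 = 0 yields λ = -37/12.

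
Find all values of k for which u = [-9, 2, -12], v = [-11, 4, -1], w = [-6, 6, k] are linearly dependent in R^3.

k = 33

The vectors are dependent exactly when the determinant of the matrix with rows u, v, w vanishes.
Cofactor expansion gives det = 462 - 14*k.
Setting this to zero gives k = 33.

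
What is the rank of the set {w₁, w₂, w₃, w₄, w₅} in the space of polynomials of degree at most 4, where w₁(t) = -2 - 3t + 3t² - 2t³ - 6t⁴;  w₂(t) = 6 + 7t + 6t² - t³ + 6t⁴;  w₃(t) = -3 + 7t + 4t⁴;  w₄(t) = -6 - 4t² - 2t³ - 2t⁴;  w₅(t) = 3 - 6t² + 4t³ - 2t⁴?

rank 5

Pass to coordinate vectors with respect to the basis {1, t, …, t⁴}.
Form the matrix with w₁, w₂, w₃, w₄, w₅ as columns and reduce.
Reduction leaves 5 leading entries, giving rank 5.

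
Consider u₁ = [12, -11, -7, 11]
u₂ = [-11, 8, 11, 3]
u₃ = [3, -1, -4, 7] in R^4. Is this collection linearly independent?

Row-reduce the matrix whose columns are u₁, u₂, u₃.
The reduction yields 3 nonzero rows, so the rank is 3.
Since rank = 3 (the number of vectors), the set is linearly independent.

linearly independent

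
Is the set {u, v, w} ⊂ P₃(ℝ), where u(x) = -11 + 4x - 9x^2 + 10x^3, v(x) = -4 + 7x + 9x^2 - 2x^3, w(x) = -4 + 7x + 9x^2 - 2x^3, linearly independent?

Write each element as a coordinate vector in ℝ⁴ using {1, x, …, x^3}.
Two of the vectors are equal, giving an immediate dependence.

linearly dependent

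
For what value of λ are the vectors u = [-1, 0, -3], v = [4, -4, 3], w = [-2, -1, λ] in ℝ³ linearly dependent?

The set is linearly dependent precisely when det[u; v; w] = 0.
Expanding, det = 4*λ + 33.
Setting this to zero gives λ = -33/4.

λ = -33/4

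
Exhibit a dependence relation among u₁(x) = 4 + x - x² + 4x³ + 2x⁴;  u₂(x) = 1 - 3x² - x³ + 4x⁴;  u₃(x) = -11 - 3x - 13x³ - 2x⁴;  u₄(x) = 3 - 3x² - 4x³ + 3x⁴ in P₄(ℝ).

3u₁ - u₂ + u₃ = 0

Write each element as a vector in ℝ⁵ using {1, x, …, x⁴}.
Write the vectors as columns of a matrix and find a nonzero vector in its null space.
The free variable yields coefficients (3, -1, 1, 0) (any nonzero multiple also works).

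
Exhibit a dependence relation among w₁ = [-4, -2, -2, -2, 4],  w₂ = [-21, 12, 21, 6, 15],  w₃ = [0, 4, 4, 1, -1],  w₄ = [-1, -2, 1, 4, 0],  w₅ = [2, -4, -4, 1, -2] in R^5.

Row-reduce the matrix with w₁, w₂, w₃, w₄, w₅ as columns; the null space gives the coefficients.
A generator of the null space is (3, -1, 3, 3, -3).

3w₁ - w₂ + 3w₃ + 3w₄ - 3w₅ = 0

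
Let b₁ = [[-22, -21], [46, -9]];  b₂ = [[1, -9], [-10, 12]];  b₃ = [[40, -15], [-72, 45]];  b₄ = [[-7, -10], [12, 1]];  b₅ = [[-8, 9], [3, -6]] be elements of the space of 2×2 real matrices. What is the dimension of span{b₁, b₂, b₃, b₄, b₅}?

dim = 3

Use coordinates relative to {E₁₁, E₁₂, E₂₁, E₂₂}.
Put the 4×5 matrix [b₁|b₂|b₃|b₄|b₅] into echelon form.
The echelon form has 3 nonzero rows, so the rank is 3.
(With 5 elements in a 4-dimensional space the rank is at most 4.)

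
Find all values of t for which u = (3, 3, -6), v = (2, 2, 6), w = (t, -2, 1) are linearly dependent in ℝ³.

The set is linearly dependent precisely when det[u; v; w] = 0.
Expanding, det = 30*t + 60.
This vanishes exactly when t = -2.

t = -2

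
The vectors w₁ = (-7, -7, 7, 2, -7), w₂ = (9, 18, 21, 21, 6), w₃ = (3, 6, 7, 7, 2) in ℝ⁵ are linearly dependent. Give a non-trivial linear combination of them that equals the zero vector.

Row-reduce the matrix with w₁, w₂, w₃ as columns; the null space gives the coefficients.
A generator of the null space is (0, 1, -3).

w₂ - 3w₃ = 0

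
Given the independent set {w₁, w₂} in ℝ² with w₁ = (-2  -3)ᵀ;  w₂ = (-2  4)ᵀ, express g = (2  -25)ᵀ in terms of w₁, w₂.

Set up the augmented matrix [w₁ | w₂ | g] and row-reduce.
Back-substitution yields (a₁, a₂) = (3, -4).

g = 3w₁ - 4w₂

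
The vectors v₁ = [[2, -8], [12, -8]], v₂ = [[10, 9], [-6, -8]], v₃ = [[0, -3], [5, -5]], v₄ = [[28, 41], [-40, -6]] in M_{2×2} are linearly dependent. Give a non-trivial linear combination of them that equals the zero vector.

v₁ - 3v₂ + 2v₃ + v₄ = 0

Write each element as a vector in ℝ⁴ using {E₁₁, E₁₂, E₂₁, E₂₂}.
Write the vectors as columns of a matrix and find a nonzero vector in its null space.
The free variable yields coefficients (1, -3, 2, 1) (any nonzero multiple also works).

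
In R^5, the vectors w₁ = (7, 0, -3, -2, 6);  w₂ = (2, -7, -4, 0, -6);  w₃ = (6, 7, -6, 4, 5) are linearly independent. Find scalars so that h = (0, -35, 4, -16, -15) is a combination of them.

h = 2w₁ + 2w₂ - 3w₃

Since w₁, w₂, w₃ are independent, the coefficients expressing h are uniquely determined by a linear system.
The system has the unique solution (α₁, α₂, α₃) = (2, 2, -3).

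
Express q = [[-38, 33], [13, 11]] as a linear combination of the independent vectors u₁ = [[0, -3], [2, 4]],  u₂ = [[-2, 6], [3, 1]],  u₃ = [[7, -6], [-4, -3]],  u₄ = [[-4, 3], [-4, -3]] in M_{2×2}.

Take coordinate vectors relative to {E₁₁, E₁₂, E₂₁, E₂₂}.
Since u₁, u₂, u₃, u₄ are independent, the coefficients expressing q are uniquely determined by a linear system.
Row-reducing the augmented matrix gives the unique coefficients (c₁, …, c₄) = (1, 1, -4, 2).

q = u₁ + u₂ - 4u₃ + 2u₄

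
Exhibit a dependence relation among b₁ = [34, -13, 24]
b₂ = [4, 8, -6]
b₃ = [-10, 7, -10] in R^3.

b₁ - b₂ + 3b₃ = 0

Set up α₁b₁ + … + α₃b₃ = 0 and solve the homogeneous system.
One solution (up to scaling) is (1, -1, 3).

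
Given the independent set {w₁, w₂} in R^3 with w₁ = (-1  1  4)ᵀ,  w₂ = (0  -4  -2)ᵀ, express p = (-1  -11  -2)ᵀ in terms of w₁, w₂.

p = w₁ + 3w₂

Write p = c₁w₁ + c₂w₂ and equate components.
Row-reducing the augmented matrix gives the unique coefficients (c₁, c₂) = (1, 3).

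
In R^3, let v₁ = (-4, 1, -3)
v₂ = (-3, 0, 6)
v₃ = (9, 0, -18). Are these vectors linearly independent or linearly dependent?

One vector is a scalar multiple of another, so the set is dependent.

linearly dependent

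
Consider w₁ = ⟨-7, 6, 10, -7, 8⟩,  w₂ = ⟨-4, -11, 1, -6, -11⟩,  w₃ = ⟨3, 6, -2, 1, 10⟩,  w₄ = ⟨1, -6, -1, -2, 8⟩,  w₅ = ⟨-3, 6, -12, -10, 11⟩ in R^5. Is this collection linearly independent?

linearly independent

Place the vectors as rows of a 5×5 matrix and reduce to echelon form.
The reduction yields 5 nonzero rows, so the rank is 5.
Since rank = 5 (the number of vectors), the set is linearly independent.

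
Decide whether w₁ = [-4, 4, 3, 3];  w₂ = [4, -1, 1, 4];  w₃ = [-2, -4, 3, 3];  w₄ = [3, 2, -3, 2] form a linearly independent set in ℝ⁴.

linearly independent

The matrix [w₁|w₂|w₃|w₄] has determinant -534.
A nonzero determinant means the columns are linearly independent.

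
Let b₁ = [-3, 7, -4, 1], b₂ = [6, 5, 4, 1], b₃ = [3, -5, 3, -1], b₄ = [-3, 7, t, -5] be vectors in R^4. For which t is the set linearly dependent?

The set is linearly dependent precisely when det[b₁; b₂; b₃; b₄] = 0.
The determinant works out to -18*t - 270.
Solving -18*t - 270 = 0 yields t = -15.

t = -15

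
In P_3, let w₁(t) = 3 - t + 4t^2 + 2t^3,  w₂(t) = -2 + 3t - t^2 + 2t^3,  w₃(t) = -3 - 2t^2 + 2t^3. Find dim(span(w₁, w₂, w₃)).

Use coordinates relative to {1, t, …, t^3}.
Form the matrix with w₁, w₂, w₃ as columns and reduce.
Reduction leaves 3 leading entries, giving rank 3.

3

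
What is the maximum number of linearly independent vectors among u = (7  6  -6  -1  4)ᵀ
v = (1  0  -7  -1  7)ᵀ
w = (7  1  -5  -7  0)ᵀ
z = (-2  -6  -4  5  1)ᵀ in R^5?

4

Put the 5×4 matrix [u|v|w|z] into echelon form.
Exactly 4 pivots survive; hence the rank is 4.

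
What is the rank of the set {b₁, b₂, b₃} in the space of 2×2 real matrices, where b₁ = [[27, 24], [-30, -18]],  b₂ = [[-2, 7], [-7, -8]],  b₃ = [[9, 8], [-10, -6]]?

Pass to coordinate vectors with respect to the basis {E₁₁, E₁₂, E₂₁, E₂₂}.
Apply Gaussian elimination to the matrix whose rows are b₁, b₂, b₃.
Reduction leaves 2 leading entries, giving rank 2.

2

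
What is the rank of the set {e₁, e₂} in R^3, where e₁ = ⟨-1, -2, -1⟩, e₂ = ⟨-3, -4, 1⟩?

Row-reduce the 2×3 matrix with these as rows.
There are 2 pivot columns, so rank = 2.

2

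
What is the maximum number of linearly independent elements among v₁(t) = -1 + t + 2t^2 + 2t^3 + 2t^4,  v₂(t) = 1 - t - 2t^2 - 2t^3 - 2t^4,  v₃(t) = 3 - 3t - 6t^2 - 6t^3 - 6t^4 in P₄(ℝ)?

Use coordinates relative to {1, t, …, t^4}.
Put the 5×3 matrix [v₁|v₂|v₃] into echelon form.
There is 1 pivot column, so rank = 1.

1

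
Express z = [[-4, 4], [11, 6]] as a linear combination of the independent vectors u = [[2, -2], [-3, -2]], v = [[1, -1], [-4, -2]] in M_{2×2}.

z = -u - 2v

Work in coordinates with respect to the standard basis {E₁₁, E₁₂, E₂₁, E₂₂}.
Set up the augmented matrix [u | v | z] and row-reduce.
Back-substitution yields (c₁, c₂) = (-1, -2).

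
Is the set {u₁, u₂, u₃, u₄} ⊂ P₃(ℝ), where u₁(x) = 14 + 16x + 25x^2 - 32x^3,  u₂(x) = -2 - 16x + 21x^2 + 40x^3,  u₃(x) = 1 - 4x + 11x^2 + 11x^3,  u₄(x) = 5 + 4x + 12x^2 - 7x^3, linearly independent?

Write each element as a coordinate vector in ℝ⁴ using {1, x, …, x^3}.
Form the 4×4 matrix with these as columns; its determinant is 0.
A zero determinant means the columns are linearly dependent.

linearly dependent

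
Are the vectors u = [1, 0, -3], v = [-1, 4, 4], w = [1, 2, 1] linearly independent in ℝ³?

Form the 3×3 matrix with these as columns; its determinant is 14.
A nonzero determinant means the columns are linearly independent.

linearly independent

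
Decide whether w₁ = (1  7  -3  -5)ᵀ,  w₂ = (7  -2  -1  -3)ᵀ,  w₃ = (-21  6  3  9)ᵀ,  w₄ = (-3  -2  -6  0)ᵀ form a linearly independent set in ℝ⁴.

One vector is a scalar multiple of another, so the set is dependent.

linearly dependent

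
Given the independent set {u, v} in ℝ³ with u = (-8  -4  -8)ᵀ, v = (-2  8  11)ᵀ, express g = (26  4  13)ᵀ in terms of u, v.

Since u, v are independent, the coefficients expressing g are uniquely determined by a linear system.
Back-substitution yields (α₁, α₂) = (-3, -1).

g = -3u - v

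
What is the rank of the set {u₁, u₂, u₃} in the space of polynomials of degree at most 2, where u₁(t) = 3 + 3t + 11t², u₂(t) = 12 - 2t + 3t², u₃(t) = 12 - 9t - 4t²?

3

Represent each element by its coordinate vector in ℝ³.
Form the matrix with u₁, u₂, u₃ as columns and reduce.
The echelon form has 3 nonzero rows, so the rank is 3.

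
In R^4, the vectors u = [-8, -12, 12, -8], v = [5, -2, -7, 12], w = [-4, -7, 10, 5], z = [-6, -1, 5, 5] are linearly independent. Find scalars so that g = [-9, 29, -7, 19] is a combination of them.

g = -2u - v - w + 4z

Solve the system with u, v, w, z as columns and g as the right-hand side.
The system has the unique solution (a₁, …, a₄) = (-2, -1, -1, 4).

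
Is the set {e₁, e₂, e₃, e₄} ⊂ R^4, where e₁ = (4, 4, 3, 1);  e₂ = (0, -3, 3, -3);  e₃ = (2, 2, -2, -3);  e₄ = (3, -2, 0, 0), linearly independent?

linearly independent

Place the vectors as rows of a 4×4 matrix and reduce to echelon form.
The reduction yields 4 nonzero rows, so the rank is 4.
Since rank = 4 (the number of vectors), the set is linearly independent.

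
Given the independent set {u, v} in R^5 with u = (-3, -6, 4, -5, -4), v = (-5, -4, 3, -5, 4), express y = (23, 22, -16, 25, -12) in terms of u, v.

Set up the augmented matrix [u | v | y] and row-reduce.
The system has the unique solution (c₁, c₂) = (-1, -4).

y = -u - 4v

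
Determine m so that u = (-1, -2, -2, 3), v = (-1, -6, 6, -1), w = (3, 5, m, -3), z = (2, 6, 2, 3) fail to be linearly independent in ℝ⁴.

m = 10

Dependence holds iff the 4×4 matrix [u v w z] is singular.
The determinant works out to 28*m - 280.
Solving 28*m - 280 = 0 yields m = 10.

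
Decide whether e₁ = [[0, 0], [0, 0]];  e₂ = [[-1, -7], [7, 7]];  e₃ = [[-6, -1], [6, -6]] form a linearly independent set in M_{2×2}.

Take coordinates with respect to the standard basis {E₁₁, E₁₂, E₂₁, E₂₂}.
One of the vectors is the zero vector, so the set is linearly dependent.

linearly dependent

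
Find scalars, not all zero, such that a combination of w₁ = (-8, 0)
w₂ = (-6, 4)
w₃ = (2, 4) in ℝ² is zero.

Solve the homogeneous system with w₁, w₂, w₃ as columns by row-reducing the coefficient matrix.
A generator of the null space is (1, -1, 1).

w₁ - w₂ + w₃ = 0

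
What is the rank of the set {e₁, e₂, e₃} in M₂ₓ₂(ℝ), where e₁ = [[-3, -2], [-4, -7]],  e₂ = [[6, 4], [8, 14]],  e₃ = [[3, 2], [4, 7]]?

1

Pass to coordinate vectors with respect to the basis {E₁₁, E₁₂, E₂₁, E₂₂}.
Form the matrix with e₁, e₂, e₃ as columns and reduce.
There is 1 pivot column, so rank = 1.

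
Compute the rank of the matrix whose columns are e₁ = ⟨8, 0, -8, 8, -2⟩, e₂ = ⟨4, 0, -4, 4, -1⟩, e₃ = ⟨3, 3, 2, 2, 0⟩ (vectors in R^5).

rank 2

Form the matrix with e₁, e₂, e₃ as columns and reduce.
Reduction leaves 2 leading entries, giving rank 2.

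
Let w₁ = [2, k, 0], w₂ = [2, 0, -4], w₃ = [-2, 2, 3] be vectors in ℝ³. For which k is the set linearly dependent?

k = -8

Place the vectors as rows of a 3×3 matrix; dependence ⇔ determinant zero.
Expanding, det = 2*k + 16.
Solving 2*k + 16 = 0 yields k = -8.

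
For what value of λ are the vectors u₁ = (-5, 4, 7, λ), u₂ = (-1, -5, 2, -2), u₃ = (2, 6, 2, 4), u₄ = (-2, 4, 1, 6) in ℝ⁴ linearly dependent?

Place the vectors as rows of a 4×4 matrix; dependence ⇔ determinant zero.
The determinant works out to 900 - 72*λ.
This vanishes exactly when λ = 25/2.

λ = 25/2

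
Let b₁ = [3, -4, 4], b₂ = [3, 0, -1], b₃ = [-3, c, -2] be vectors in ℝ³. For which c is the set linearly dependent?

The set is linearly dependent precisely when det[b₁; b₂; b₃] = 0.
Expanding, det = 15*c - 36.
This vanishes exactly when c = 12/5.

c = 12/5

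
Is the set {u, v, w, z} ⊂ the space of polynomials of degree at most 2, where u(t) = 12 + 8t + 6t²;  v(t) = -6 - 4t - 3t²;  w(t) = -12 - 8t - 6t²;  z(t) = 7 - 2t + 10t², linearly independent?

linearly dependent

Write each element as a coordinate vector in ℝ³ using {1, t, t²}.
There are 4 vectors in a 3-dimensional space, so they cannot be linearly independent.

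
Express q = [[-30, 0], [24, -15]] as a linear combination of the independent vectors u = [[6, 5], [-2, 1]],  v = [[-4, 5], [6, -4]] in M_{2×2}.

q = -3u + 3v

Take coordinate vectors relative to {E₁₁, E₁₂, E₂₁, E₂₂}.
Since u, v are independent, the coefficients expressing q are uniquely determined by a linear system.
The system has the unique solution (a₁, a₂) = (-3, 3).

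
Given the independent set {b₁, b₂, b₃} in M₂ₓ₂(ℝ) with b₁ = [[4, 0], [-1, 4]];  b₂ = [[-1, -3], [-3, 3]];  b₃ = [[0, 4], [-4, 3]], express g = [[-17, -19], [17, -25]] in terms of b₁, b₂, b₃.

g = -4b₁ + b₂ - 4b₃

Work in coordinates with respect to the standard basis {E₁₁, E₁₂, E₂₁, E₂₂}.
Solve the system with b₁, b₂, b₃ as columns and g as the right-hand side.
Row-reducing the augmented matrix gives the unique coefficients (α₁, α₂, α₃) = (-4, 1, -4).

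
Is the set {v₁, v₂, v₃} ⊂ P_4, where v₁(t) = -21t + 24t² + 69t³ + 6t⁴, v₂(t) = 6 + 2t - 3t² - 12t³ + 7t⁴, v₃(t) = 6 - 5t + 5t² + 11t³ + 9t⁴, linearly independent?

linearly dependent

Take coordinates with respect to the standard basis {1, t, …, t⁴}.
Row-reduce the matrix whose columns are v₁, v₂, v₃.
The reduction yields 2 nonzero rows, so the rank is 2.
Since rank 2 < 3, the set is linearly dependent.
Indeed v₁ + 3v₂ - 3v₃ = 0.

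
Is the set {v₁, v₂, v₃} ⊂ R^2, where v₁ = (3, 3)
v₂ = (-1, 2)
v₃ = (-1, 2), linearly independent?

There are 3 vectors in a 2-dimensional space, so they cannot be linearly independent.

linearly dependent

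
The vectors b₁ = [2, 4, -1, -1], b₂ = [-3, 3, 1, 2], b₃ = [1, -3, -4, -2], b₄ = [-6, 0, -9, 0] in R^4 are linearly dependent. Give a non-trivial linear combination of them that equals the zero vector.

3b₂ + 3b₃ - b₄ = 0

Row-reduce the matrix with b₁, b₂, b₃, b₄ as columns; the null space gives the coefficients.
A generator of the null space is (0, 3, 3, -1).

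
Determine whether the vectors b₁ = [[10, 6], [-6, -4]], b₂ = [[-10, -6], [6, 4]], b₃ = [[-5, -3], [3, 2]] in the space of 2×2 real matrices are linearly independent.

linearly dependent

Write each element as a coordinate vector in ℝ⁴ using {E₁₁, E₁₂, E₂₁, E₂₂}.
Place the vectors as rows of a 3×4 matrix and reduce to echelon form.
The reduction yields 1 nonzero row, so the rank is 1.
Since rank 1 < 3, the set is linearly dependent.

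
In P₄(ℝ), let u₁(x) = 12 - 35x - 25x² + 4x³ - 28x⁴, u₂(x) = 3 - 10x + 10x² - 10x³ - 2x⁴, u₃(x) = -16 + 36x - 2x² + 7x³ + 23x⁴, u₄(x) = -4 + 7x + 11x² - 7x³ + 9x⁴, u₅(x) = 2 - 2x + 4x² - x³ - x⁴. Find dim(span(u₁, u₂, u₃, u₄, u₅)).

dim = 3

Represent each element by its coordinate vector in ℝ⁵.
Put the 5×5 matrix [u₁|u₂|u₃|u₄|u₅] into echelon form.
Exactly 3 pivots survive; hence the rank is 3.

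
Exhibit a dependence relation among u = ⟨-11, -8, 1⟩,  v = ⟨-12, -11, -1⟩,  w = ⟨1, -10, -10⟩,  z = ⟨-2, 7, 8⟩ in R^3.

Solve the homogeneous system with u, v, w, z as columns by row-reducing the coefficient matrix.
One solution (up to scaling) is (1, -1, 1, 1).

u - v + w + z = 0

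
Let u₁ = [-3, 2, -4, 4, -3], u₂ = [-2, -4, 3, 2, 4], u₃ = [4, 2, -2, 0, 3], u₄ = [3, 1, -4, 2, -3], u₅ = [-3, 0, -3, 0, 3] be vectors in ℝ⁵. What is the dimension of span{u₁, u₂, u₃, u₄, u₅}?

Form the matrix with u₁, u₂, u₃, u₄, u₅ as columns and reduce.
Exactly 5 pivots survive; hence the rank is 5.

dim = 5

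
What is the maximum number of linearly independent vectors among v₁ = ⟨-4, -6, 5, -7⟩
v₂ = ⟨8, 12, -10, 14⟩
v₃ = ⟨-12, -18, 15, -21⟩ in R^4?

1

Put the 4×3 matrix [v₁|v₂|v₃] into echelon form.
Exactly 1 pivot survives; hence the rank is 1.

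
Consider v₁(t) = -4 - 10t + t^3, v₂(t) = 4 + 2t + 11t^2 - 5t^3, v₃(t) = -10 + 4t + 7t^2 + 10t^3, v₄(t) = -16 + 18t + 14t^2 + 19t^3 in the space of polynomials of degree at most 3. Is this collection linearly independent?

Take coordinates with respect to the standard basis {1, t, …, t^3}.
Form the 4×4 matrix with these as columns; its determinant is 0.
A zero determinant means the columns are linearly dependent.
Indeed v₁ - 2v₃ + v₄ = 0.

linearly dependent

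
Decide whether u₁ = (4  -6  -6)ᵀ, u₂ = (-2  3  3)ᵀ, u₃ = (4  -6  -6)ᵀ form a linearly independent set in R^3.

linearly dependent

The matrix [u₁|u₂|u₃] has determinant 0.
A zero determinant means the columns are linearly dependent.
Indeed u₁ + 2u₂ = 0.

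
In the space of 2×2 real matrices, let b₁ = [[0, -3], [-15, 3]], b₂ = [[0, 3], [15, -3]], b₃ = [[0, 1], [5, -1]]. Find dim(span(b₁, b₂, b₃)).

1

Pass to coordinate vectors with respect to the basis {E₁₁, E₁₂, E₂₁, E₂₂}.
Apply Gaussian elimination to the matrix whose rows are b₁, b₂, b₃.
The echelon form has 1 nonzero row, so the rank is 1.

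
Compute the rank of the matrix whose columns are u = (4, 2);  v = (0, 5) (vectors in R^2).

Form the matrix with u, v as columns and reduce.
Exactly 2 pivots survive; hence the rank is 2.

rank 2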